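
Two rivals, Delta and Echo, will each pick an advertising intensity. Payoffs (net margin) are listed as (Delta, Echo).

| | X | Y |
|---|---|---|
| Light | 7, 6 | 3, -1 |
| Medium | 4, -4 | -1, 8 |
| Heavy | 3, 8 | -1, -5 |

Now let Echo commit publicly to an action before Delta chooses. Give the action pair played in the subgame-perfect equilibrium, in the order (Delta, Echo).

Delta best-responds to each possible Echo move:
- X → Delta plays Light (best of 7, 4, 3); Echo gets 6.
- Y → Delta plays Light (best of 3, -1, -1); Echo gets -1.
Echo's induced payoffs are 6, -1, so Echo commits to X. Subgame-perfect outcome: (Light, X) with payoffs (7, 6).

(Light, X)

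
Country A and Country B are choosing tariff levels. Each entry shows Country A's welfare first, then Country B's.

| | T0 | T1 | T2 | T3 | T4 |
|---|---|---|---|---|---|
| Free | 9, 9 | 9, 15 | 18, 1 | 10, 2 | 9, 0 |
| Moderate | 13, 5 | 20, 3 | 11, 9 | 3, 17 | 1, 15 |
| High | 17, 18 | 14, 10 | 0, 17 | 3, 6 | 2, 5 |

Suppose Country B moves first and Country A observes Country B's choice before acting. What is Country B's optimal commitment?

T0

Backward induction with Country B moving first.
- T0: BR = High, leader payoff 18.
- T1: BR = Moderate, leader payoff 3.
- T2: BR = Free, leader payoff 1.
- T3: BR = Free, leader payoff 2.
- T4: BR = Free, leader payoff 0.
Maximizing over 18, 3, 1, 2, 0, Country B chooses T0. Subgame-perfect outcome: (High, T0) with payoffs (17, 18).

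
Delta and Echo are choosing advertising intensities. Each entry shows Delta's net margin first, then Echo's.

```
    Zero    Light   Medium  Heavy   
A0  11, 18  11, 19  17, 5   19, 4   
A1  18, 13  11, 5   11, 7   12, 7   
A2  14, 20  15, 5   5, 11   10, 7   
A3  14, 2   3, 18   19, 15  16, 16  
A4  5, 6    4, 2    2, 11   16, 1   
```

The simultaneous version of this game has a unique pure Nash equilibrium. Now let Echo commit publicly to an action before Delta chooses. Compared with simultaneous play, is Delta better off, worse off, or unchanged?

better off

Solve by backward induction (Echo leads).
- Zero: Delta compares 11, 18, 14, 14, 5 and picks A1; Echo would get 13.
- Light: Delta compares 11, 11, 15, 3, 4 and picks A2; Echo would get 5.
- Medium: Delta compares 17, 11, 5, 19, 2 and picks A3; Echo would get 15.
- Heavy: Delta compares 19, 12, 10, 16, 16 and picks A0; Echo would get 4.
Echo's induced payoffs are 13, 5, 15, 4, so Echo commits to Medium. Subgame-perfect outcome: (A3, Medium) with payoffs (19, 15).
For the simultaneous game, intersect best replies.
Delta's best replies: Zero→A1; Light→A2; Medium→A3; Heavy→A0.
Echo's best replies: A0→Light; A1→Zero; A2→Zero; A3→Light; A4→Medium.
Only (A1, Zero) has each player best-responding; Nash payoffs (18, 13).
Delta earns 19 sequentially versus 18 at the Nash outcome: better off.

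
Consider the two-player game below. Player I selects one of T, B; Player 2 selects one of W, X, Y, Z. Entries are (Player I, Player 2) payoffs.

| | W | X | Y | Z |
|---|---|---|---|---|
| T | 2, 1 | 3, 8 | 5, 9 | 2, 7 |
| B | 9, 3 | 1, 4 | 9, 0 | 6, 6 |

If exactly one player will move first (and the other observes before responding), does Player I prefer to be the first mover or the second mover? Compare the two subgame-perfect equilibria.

If Player I leads: Player 2's best replies are T→Y, B→Z; Player I's induced payoffs 5, 6; outcome (B, Z), payoffs (6, 6).
If Player 2 leads: Player I's best replies are W→B, X→T, Y→B, Z→B; Player 2's induced payoffs 3, 8, 0, 6; outcome (T, X), payoffs (3, 8).
Player I gets 6 moving first and 3 moving second, so Player I prefers to move first.

first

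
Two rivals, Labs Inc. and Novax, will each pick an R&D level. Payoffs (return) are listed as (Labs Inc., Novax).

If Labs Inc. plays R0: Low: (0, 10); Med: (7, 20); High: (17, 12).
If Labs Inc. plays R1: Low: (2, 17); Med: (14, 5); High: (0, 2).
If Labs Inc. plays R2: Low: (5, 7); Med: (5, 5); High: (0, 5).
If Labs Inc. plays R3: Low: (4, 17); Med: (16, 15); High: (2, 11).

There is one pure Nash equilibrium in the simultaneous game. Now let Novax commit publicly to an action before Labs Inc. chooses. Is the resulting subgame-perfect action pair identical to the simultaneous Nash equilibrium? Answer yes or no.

Solve by backward induction (Novax leads).
- Low: Labs Inc. compares 0, 2, 5, 4 and picks R2; Novax would get 7.
- Med: Labs Inc. compares 7, 14, 5, 16 and picks R3; Novax would get 15.
- High: Labs Inc. compares 17, 0, 0, 2 and picks R0; Novax would get 12.
Novax's induced payoffs are 7, 15, 12, so Novax commits to Med. Subgame-perfect outcome: (R3, Med) with payoffs (16, 15).
Under simultaneous play:
Labs Inc.'s best replies: Low→R2; Med→R3; High→R0.
Novax's best replies: R0→Med; R1→Low; R2→Low; R3→Low.
The unique mutual best reply is (R2, Low), giving (5, 7).
Sequential outcome (R3, Med) differs from the Nash profile (R2, Low).

no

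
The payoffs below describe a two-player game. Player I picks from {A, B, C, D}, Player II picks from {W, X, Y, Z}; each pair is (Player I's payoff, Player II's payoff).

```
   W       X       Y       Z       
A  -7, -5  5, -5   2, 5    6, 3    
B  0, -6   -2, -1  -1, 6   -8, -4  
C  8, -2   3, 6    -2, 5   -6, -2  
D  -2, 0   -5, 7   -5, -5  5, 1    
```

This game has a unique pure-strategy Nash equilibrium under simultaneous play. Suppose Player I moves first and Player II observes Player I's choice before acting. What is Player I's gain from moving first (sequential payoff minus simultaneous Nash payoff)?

Player II best-responds to each possible Player I move:
- A → Player II plays Y (best of -5, -5, 5, 3); Player I gets 2.
- B → Player II plays Y (best of -6, -1, 6, -4); Player I gets -1.
- C → Player II plays X (best of -2, 6, 5, -2); Player I gets 3.
- D → Player II plays X (best of 0, 7, -5, 1); Player I gets -5.
Maximizing over 2, -1, 3, -5, Player I chooses C. Subgame-perfect outcome: (C, X) with payoffs (3, 6).
Under simultaneous play:
Player I's best replies: W→C; X→A; Y→A; Z→A.
Player II's best replies: A→Y; B→Y; C→X; D→X.
Only (A, Y) has each player best-responding; Nash payoffs (2, 5).
Player I's commitment gain: 3 − 2 = 1.

1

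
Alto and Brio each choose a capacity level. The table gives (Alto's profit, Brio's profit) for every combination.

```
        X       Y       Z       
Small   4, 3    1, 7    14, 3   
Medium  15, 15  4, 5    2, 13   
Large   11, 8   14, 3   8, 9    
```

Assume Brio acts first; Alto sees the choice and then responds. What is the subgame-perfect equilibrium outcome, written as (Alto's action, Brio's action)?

(Medium, X)

Alto best-responds to each possible Brio move:
- X: Alto compares 4, 15, 11 and picks Medium; Brio would get 15.
- Y: Alto compares 1, 4, 14 and picks Large; Brio would get 3.
- Z: Alto compares 14, 2, 8 and picks Small; Brio would get 3.
Maximizing over 15, 3, 3, Brio chooses X. Subgame-perfect outcome: (Medium, X) with payoffs (15, 15).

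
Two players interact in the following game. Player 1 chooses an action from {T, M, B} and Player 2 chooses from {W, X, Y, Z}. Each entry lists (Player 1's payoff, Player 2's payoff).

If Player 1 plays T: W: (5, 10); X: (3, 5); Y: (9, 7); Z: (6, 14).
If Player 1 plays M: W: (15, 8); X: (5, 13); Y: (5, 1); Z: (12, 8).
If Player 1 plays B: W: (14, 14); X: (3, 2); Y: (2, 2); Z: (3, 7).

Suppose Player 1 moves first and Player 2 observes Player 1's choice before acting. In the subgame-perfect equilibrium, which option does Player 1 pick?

Player 2 best-responds to each possible Player 1 move:
- T → Player 2 plays Z (best of 10, 5, 7, 14); Player 1 gets 6.
- M → Player 2 plays X (best of 8, 13, 1, 8); Player 1 gets 5.
- B → Player 2 plays W (best of 14, 2, 2, 7); Player 1 gets 14.
Among 6, 5, 14, the best is 14 at B. Subgame-perfect outcome: (B, W) with payoffs (14, 14).

B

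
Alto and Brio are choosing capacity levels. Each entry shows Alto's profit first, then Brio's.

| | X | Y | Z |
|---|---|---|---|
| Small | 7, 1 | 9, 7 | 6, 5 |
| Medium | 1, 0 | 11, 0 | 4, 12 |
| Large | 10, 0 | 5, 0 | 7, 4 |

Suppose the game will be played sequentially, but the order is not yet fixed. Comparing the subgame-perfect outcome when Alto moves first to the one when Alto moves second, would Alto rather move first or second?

first

If Alto leads: Brio's best replies are Small→Y, Medium→Z, Large→Z; Alto's induced payoffs 9, 4, 7; outcome (Small, Y), payoffs (9, 7).
If Brio leads: Alto's best replies are X→Large, Y→Medium, Z→Large; Brio's induced payoffs 0, 0, 4; outcome (Large, Z), payoffs (7, 4).
Alto gets 9 moving first and 7 moving second, so Alto prefers to move first.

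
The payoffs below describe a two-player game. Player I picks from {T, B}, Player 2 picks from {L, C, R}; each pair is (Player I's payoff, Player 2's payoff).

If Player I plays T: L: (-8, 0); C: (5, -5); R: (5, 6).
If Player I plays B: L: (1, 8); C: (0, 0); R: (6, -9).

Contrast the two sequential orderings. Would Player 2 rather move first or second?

first

If Player I leads: Player 2's best replies are T→R, B→L; Player I's induced payoffs 5, 1; outcome (T, R), payoffs (5, 6).
If Player 2 leads: Player I's best replies are L→B, C→T, R→B; Player 2's induced payoffs 8, -5, -9; outcome (B, L), payoffs (1, 8).
Player 2 gets 8 moving first and 6 moving second, so Player 2 prefers to move first.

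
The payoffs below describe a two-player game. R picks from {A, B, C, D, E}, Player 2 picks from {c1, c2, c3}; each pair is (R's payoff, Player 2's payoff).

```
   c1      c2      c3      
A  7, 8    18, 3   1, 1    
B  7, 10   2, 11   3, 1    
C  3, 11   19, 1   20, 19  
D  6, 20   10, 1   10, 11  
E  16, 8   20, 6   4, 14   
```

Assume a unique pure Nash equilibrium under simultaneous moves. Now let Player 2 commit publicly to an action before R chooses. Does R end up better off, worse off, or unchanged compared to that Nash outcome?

R best-responds to each possible Player 2 move:
- c1 → R plays E (best of 7, 7, 3, 6, 16); Player 2 gets 8.
- c2 → R plays E (best of 18, 2, 19, 10, 20); Player 2 gets 6.
- c3 → R plays C (best of 1, 3, 20, 10, 4); Player 2 gets 19.
Maximizing over 8, 6, 19, Player 2 chooses c3. Subgame-perfect outcome: (C, c3) with payoffs (20, 19).
For the simultaneous game, intersect best replies.
R's best replies: c1→E; c2→E; c3→C.
Player 2's best replies: A→c1; B→c2; C→c3; D→c1; E→c3.
The unique mutual best reply is (C, c3), giving (20, 19).
R earns 20 sequentially versus 20 at the Nash outcome: unchanged.

unchanged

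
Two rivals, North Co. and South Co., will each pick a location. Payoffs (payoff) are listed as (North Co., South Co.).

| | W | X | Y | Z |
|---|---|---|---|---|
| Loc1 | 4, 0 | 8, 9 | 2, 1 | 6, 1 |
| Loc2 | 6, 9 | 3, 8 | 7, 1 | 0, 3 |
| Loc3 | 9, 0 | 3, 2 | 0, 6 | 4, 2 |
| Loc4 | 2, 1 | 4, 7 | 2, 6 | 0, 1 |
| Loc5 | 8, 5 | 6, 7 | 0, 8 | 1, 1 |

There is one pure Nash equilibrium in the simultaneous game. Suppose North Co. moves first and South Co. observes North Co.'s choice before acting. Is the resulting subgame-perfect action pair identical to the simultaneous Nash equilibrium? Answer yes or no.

Work backward from South Co.'s decision.
- Loc1: South Co. compares 0, 9, 1, 1 and picks X; North Co. would get 8.
- Loc2: South Co. compares 9, 8, 1, 3 and picks W; North Co. would get 6.
- Loc3: South Co. compares 0, 2, 6, 2 and picks Y; North Co. would get 0.
- Loc4: South Co. compares 1, 7, 6, 1 and picks X; North Co. would get 4.
- Loc5: South Co. compares 5, 7, 8, 1 and picks Y; North Co. would get 0.
Maximizing over 8, 6, 0, 4, 0, North Co. chooses Loc1. Subgame-perfect outcome: (Loc1, X) with payoffs (8, 9).
For the simultaneous game, intersect best replies.
North Co.'s best replies: W→Loc3; X→Loc1; Y→Loc2; Z→Loc1.
South Co.'s best replies: Loc1→X; Loc2→W; Loc3→Y; Loc4→X; Loc5→Y.
The unique mutual best reply is (Loc1, X), giving (8, 9).
Sequential outcome (Loc1, X) coincides with the Nash profile (Loc1, X).

yes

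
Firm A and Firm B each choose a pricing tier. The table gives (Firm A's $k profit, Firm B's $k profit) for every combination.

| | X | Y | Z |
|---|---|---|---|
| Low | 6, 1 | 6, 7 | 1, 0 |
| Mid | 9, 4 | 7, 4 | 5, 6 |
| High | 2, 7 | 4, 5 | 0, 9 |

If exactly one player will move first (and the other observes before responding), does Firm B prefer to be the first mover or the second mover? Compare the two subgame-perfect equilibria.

second

If Firm A leads: Firm B's best replies are Low→Y, Mid→Z, High→Z; Firm A's induced payoffs 6, 5, 0; outcome (Low, Y), payoffs (6, 7).
If Firm B leads: Firm A's best replies are X→Mid, Y→Mid, Z→Mid; Firm B's induced payoffs 4, 4, 6; outcome (Mid, Z), payoffs (5, 6).
Firm B gets 6 moving first and 7 moving second, so Firm B prefers to move second.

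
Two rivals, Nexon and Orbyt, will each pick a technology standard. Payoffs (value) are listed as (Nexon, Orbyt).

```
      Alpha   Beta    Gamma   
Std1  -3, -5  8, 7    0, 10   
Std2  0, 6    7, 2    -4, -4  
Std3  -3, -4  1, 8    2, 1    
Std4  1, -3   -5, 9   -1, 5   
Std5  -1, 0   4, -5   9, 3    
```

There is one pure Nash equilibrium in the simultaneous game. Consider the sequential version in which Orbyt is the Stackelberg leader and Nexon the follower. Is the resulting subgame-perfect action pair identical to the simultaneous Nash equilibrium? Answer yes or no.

Work backward from Nexon's decision.
- Alpha: BR = Std4, leader payoff -3.
- Beta: BR = Std1, leader payoff 7.
- Gamma: BR = Std5, leader payoff 3.
Orbyt's induced payoffs are -3, 7, 3, so Orbyt commits to Beta. Subgame-perfect outcome: (Std1, Beta) with payoffs (8, 7).
Under simultaneous play:
Nexon's best replies: Alpha→Std4; Beta→Std1; Gamma→Std5.
Orbyt's best replies: Std1→Gamma; Std2→Alpha; Std3→Beta; Std4→Beta; Std5→Gamma.
The unique mutual best reply is (Std5, Gamma), giving (9, 3).
Sequential outcome (Std1, Beta) differs from the Nash profile (Std5, Gamma).

no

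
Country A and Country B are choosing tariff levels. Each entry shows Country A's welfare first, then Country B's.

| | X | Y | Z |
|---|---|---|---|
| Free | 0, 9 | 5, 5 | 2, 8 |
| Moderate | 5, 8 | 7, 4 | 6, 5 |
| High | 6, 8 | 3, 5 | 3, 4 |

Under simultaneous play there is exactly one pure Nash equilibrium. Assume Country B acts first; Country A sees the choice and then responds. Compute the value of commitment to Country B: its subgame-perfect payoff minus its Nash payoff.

Backward induction with Country B moving first.
- X: BR = High, leader payoff 8.
- Y: BR = Moderate, leader payoff 4.
- Z: BR = Moderate, leader payoff 5.
Among 8, 4, 5, the best is 8 at X. Subgame-perfect outcome: (High, X) with payoffs (6, 8).
Under simultaneous play:
Country A's best replies: X→High; Y→Moderate; Z→Moderate.
Country B's best replies: Free→X; Moderate→X; High→X.
The unique mutual best reply is (High, X), giving (6, 8).
Country B's commitment gain: 8 − 8 = 0.

0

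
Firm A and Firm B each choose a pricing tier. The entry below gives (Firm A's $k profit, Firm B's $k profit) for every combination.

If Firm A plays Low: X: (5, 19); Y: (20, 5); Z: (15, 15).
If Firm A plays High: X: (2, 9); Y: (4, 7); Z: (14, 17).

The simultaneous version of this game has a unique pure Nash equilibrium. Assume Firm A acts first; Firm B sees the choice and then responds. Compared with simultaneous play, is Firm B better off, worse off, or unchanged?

Solve by backward induction (Firm A leads).
- Low → Firm B plays X (best of 19, 5, 15); Firm A gets 5.
- High → Firm B plays Z (best of 9, 7, 17); Firm A gets 14.
Firm A's induced payoffs are 5, 14, so Firm A commits to High. Subgame-perfect outcome: (High, Z) with payoffs (14, 17).
For the simultaneous game, intersect best replies.
Firm A's best replies: X→Low; Y→Low; Z→Low.
Firm B's best replies: Low→X; High→Z.
The unique mutual best reply is (Low, X), giving (5, 19).
Firm B earns 17 sequentially versus 19 at the Nash outcome: worse off.

worse off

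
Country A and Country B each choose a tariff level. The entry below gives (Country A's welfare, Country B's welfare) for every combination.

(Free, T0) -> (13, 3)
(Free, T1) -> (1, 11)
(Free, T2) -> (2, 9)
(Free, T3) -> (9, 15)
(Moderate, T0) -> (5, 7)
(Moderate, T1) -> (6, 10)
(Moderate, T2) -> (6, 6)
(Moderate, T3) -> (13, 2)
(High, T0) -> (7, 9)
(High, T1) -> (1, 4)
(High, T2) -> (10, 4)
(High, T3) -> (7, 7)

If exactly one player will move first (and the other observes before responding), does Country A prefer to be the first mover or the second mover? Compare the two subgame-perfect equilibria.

If Country A leads: Country B's best replies are Free→T3, Moderate→T1, High→T0; Country A's induced payoffs 9, 6, 7; outcome (Free, T3), payoffs (9, 15).
If Country B leads: Country A's best replies are T0→Free, T1→Moderate, T2→High, T3→Moderate; Country B's induced payoffs 3, 10, 4, 2; outcome (Moderate, T1), payoffs (6, 10).
Country A gets 9 moving first and 6 moving second, so Country A prefers to move first.

first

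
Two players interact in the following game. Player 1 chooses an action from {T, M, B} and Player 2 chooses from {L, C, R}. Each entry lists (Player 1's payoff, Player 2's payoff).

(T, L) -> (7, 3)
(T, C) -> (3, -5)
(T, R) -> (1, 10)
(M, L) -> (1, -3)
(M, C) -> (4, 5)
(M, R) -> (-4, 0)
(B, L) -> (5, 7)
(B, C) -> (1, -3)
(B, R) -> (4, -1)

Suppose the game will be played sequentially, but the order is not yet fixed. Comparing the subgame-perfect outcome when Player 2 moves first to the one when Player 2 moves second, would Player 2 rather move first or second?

second

If Player 1 leads: Player 2's best replies are T→R, M→C, B→L; Player 1's induced payoffs 1, 4, 5; outcome (B, L), payoffs (5, 7).
If Player 2 leads: Player 1's best replies are L→T, C→M, R→B; Player 2's induced payoffs 3, 5, -1; outcome (M, C), payoffs (4, 5).
Player 2 gets 5 moving first and 7 moving second, so Player 2 prefers to move second.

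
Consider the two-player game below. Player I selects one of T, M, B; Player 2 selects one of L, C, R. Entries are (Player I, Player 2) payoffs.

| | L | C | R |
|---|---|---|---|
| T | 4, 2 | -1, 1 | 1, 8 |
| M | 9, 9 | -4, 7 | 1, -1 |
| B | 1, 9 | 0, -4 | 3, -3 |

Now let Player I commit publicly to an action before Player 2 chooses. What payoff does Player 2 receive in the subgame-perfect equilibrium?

Solve by backward induction (Player I leads).
- T → Player 2 plays R (best of 2, 1, 8); Player I gets 1.
- M → Player 2 plays L (best of 9, 7, -1); Player I gets 9.
- B → Player 2 plays L (best of 9, -4, -3); Player I gets 1.
Among 1, 9, 1, the best is 9 at M. Subgame-perfect outcome: (M, L) with payoffs (9, 9).

9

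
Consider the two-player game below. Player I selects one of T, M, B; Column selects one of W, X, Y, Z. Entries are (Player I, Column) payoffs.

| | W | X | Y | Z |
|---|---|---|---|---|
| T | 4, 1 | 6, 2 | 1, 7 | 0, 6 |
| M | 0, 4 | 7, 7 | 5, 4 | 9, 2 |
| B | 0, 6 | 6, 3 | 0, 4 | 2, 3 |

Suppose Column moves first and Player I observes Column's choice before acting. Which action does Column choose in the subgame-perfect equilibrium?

X

Work backward from Player I's decision.
- W → Player I plays T (best of 4, 0, 0); Column gets 1.
- X → Player I plays M (best of 6, 7, 6); Column gets 7.
- Y → Player I plays M (best of 1, 5, 0); Column gets 4.
- Z → Player I plays M (best of 0, 9, 2); Column gets 2.
Among 1, 7, 4, 2, the best is 7 at X. Subgame-perfect outcome: (M, X) with payoffs (7, 7).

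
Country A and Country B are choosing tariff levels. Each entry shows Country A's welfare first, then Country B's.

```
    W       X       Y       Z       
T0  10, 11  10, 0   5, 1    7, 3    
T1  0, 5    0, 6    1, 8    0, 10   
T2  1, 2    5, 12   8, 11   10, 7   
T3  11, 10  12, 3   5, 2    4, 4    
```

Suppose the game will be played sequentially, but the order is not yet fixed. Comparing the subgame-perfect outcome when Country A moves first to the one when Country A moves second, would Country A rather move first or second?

If Country A leads: Country B's best replies are T0→W, T1→Z, T2→X, T3→W; Country A's induced payoffs 10, 0, 5, 11; outcome (T3, W), payoffs (11, 10).
If Country B leads: Country A's best replies are W→T3, X→T3, Y→T2, Z→T2; Country B's induced payoffs 10, 3, 11, 7; outcome (T2, Y), payoffs (8, 11).
Country A gets 11 moving first and 8 moving second, so Country A prefers to move first.

first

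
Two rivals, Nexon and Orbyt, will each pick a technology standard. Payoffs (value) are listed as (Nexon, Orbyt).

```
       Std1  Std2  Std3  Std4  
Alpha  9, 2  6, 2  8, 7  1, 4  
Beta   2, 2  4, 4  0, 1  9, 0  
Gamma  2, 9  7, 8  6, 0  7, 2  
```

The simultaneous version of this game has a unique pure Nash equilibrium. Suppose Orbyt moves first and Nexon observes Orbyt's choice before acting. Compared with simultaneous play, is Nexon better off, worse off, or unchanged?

Backward induction with Orbyt moving first.
- Std1 → Nexon plays Alpha (best of 9, 2, 2); Orbyt gets 2.
- Std2 → Nexon plays Gamma (best of 6, 4, 7); Orbyt gets 8.
- Std3 → Nexon plays Alpha (best of 8, 0, 6); Orbyt gets 7.
- Std4 → Nexon plays Beta (best of 1, 9, 7); Orbyt gets 0.
Maximizing over 2, 8, 7, 0, Orbyt chooses Std2. Subgame-perfect outcome: (Gamma, Std2) with payoffs (7, 8).
Now find the simultaneous Nash equilibrium.
Nexon's best replies: Std1→Alpha; Std2→Gamma; Std3→Alpha; Std4→Beta.
Orbyt's best replies: Alpha→Std3; Beta→Std2; Gamma→Std1.
The unique mutual best reply is (Alpha, Std3), giving (8, 7).
Nexon earns 7 sequentially versus 8 at the Nash outcome: worse off.

worse off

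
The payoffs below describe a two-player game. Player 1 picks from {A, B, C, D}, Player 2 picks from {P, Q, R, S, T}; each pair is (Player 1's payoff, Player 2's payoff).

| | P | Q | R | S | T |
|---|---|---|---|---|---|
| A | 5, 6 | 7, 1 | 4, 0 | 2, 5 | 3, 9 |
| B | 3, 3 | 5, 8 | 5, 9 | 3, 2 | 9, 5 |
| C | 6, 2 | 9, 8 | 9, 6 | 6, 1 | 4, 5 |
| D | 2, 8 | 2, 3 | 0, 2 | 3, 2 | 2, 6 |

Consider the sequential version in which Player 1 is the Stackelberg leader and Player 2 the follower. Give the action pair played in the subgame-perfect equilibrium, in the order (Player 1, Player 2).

Backward induction with Player 1 moving first.
- A → Player 2 plays T (best of 6, 1, 0, 5, 9); Player 1 gets 3.
- B → Player 2 plays R (best of 3, 8, 9, 2, 5); Player 1 gets 5.
- C → Player 2 plays Q (best of 2, 8, 6, 1, 5); Player 1 gets 9.
- D → Player 2 plays P (best of 8, 3, 2, 2, 6); Player 1 gets 2.
Player 1's induced payoffs are 3, 5, 9, 2, so Player 1 commits to C. Subgame-perfect outcome: (C, Q) with payoffs (9, 8).

(C, Q)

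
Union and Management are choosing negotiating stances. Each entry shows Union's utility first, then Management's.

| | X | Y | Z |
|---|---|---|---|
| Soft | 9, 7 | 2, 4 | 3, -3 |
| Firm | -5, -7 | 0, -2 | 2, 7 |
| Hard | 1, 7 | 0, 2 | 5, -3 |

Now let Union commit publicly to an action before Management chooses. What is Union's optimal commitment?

Backward induction with Union moving first.
- Soft: Management compares 7, 4, -3 and picks X; Union would get 9.
- Firm: Management compares -7, -2, 7 and picks Z; Union would get 2.
- Hard: Management compares 7, 2, -3 and picks X; Union would get 1.
Union's induced payoffs are 9, 2, 1, so Union commits to Soft. Subgame-perfect outcome: (Soft, X) with payoffs (9, 7).

Soft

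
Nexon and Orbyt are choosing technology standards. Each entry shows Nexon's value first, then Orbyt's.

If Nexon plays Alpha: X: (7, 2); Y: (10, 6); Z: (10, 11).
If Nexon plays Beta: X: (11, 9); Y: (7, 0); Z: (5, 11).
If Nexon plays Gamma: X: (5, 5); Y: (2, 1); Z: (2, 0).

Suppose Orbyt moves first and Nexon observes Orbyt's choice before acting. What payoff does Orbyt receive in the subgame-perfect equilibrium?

Backward induction with Orbyt moving first.
- X → Nexon plays Beta (best of 7, 11, 5); Orbyt gets 9.
- Y → Nexon plays Alpha (best of 10, 7, 2); Orbyt gets 6.
- Z → Nexon plays Alpha (best of 10, 5, 2); Orbyt gets 11.
Among 9, 6, 11, the best is 11 at Z. Subgame-perfect outcome: (Alpha, Z) with payoffs (10, 11).

11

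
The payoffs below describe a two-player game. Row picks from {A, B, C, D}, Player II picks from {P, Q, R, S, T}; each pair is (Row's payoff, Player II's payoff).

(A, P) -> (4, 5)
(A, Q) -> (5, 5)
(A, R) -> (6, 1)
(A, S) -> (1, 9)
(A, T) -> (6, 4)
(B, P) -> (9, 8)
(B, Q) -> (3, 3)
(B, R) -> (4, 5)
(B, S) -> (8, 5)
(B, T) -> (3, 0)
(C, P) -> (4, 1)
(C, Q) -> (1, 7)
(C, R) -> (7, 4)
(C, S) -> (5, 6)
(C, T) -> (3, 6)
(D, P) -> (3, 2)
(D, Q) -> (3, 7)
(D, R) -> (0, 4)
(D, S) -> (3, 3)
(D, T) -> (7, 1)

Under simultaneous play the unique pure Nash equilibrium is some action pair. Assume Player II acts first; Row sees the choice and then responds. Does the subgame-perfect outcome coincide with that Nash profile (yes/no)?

yes

Backward induction with Player II moving first.
- P: BR = B, leader payoff 8.
- Q: BR = A, leader payoff 5.
- R: BR = C, leader payoff 4.
- S: BR = B, leader payoff 5.
- T: BR = D, leader payoff 1.
Maximizing over 8, 5, 4, 5, 1, Player II chooses P. Subgame-perfect outcome: (B, P) with payoffs (9, 8).
Now find the simultaneous Nash equilibrium.
Row's best replies: P→B; Q→A; R→C; S→B; T→D.
Player II's best replies: A→S; B→P; C→Q; D→Q.
The unique mutual best reply is (B, P), giving (9, 8).
Sequential outcome (B, P) coincides with the Nash profile (B, P).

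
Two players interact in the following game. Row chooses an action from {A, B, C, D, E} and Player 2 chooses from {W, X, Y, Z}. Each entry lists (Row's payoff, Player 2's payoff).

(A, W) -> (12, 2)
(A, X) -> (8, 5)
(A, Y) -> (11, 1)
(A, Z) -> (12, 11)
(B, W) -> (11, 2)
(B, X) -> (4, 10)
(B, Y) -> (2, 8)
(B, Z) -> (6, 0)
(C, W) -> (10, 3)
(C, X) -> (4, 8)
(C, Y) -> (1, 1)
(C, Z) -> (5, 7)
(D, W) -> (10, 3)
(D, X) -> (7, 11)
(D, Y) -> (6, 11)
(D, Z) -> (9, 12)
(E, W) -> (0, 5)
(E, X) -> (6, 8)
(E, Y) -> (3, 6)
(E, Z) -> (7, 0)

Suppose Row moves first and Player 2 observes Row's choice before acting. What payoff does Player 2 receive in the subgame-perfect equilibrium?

11

Backward induction with Row moving first.
- A: Player 2 compares 2, 5, 1, 11 and picks Z; Row would get 12.
- B: Player 2 compares 2, 10, 8, 0 and picks X; Row would get 4.
- C: Player 2 compares 3, 8, 1, 7 and picks X; Row would get 4.
- D: Player 2 compares 3, 11, 11, 12 and picks Z; Row would get 9.
- E: Player 2 compares 5, 8, 6, 0 and picks X; Row would get 6.
Row's induced payoffs are 12, 4, 4, 9, 6, so Row commits to A. Subgame-perfect outcome: (A, Z) with payoffs (12, 11).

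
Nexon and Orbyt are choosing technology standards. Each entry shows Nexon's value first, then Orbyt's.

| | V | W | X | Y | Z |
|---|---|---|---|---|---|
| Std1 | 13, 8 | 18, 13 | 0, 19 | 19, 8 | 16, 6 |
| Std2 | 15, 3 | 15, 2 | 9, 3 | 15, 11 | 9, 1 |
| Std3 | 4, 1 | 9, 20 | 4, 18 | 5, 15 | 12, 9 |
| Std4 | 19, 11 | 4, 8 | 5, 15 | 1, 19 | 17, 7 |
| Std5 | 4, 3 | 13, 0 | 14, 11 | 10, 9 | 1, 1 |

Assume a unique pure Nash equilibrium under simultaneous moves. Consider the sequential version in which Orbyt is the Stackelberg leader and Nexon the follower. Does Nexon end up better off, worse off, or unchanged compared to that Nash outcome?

Nexon best-responds to each possible Orbyt move:
- V → Nexon plays Std4 (best of 13, 15, 4, 19, 4); Orbyt gets 11.
- W → Nexon plays Std1 (best of 18, 15, 9, 4, 13); Orbyt gets 13.
- X → Nexon plays Std5 (best of 0, 9, 4, 5, 14); Orbyt gets 11.
- Y → Nexon plays Std1 (best of 19, 15, 5, 1, 10); Orbyt gets 8.
- Z → Nexon plays Std4 (best of 16, 9, 12, 17, 1); Orbyt gets 7.
Maximizing over 11, 13, 11, 8, 7, Orbyt chooses W. Subgame-perfect outcome: (Std1, W) with payoffs (18, 13).
Now find the simultaneous Nash equilibrium.
Nexon's best replies: V→Std4; W→Std1; X→Std5; Y→Std1; Z→Std4.
Orbyt's best replies: Std1→X; Std2→Y; Std3→W; Std4→Y; Std5→X.
The unique mutual best reply is (Std5, X), giving (14, 11).
Nexon earns 18 sequentially versus 14 at the Nash outcome: better off.

better off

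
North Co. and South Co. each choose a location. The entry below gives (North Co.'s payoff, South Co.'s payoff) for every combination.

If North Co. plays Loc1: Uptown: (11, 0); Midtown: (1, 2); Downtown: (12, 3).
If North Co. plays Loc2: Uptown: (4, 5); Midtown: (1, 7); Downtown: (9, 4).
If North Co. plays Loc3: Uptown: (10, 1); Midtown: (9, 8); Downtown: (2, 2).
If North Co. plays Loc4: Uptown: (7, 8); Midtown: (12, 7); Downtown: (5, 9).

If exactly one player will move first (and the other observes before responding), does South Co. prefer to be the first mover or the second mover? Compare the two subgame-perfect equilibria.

If North Co. leads: South Co.'s best replies are Loc1→Downtown, Loc2→Midtown, Loc3→Midtown, Loc4→Downtown; North Co.'s induced payoffs 12, 1, 9, 5; outcome (Loc1, Downtown), payoffs (12, 3).
If South Co. leads: North Co.'s best replies are Uptown→Loc1, Midtown→Loc4, Downtown→Loc1; South Co.'s induced payoffs 0, 7, 3; outcome (Loc4, Midtown), payoffs (12, 7).
South Co. gets 7 moving first and 3 moving second, so South Co. prefers to move first.

first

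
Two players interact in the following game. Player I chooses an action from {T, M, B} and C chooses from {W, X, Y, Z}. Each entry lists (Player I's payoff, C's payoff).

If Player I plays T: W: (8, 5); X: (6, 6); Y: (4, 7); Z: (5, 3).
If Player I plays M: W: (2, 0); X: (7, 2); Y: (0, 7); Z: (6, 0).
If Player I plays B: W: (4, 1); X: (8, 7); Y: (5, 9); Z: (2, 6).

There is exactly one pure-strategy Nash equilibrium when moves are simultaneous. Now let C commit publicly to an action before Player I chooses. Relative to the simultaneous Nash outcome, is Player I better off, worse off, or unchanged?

Player I best-responds to each possible C move:
- W → Player I plays T (best of 8, 2, 4); C gets 5.
- X → Player I plays B (best of 6, 7, 8); C gets 7.
- Y → Player I plays B (best of 4, 0, 5); C gets 9.
- Z → Player I plays M (best of 5, 6, 2); C gets 0.
Among 5, 7, 9, 0, the best is 9 at Y. Subgame-perfect outcome: (B, Y) with payoffs (5, 9).
Now find the simultaneous Nash equilibrium.
Player I's best replies: W→T; X→B; Y→B; Z→M.
C's best replies: T→Y; M→Y; B→Y.
The unique mutual best reply is (B, Y), giving (5, 9).
Player I earns 5 sequentially versus 5 at the Nash outcome: unchanged.

unchanged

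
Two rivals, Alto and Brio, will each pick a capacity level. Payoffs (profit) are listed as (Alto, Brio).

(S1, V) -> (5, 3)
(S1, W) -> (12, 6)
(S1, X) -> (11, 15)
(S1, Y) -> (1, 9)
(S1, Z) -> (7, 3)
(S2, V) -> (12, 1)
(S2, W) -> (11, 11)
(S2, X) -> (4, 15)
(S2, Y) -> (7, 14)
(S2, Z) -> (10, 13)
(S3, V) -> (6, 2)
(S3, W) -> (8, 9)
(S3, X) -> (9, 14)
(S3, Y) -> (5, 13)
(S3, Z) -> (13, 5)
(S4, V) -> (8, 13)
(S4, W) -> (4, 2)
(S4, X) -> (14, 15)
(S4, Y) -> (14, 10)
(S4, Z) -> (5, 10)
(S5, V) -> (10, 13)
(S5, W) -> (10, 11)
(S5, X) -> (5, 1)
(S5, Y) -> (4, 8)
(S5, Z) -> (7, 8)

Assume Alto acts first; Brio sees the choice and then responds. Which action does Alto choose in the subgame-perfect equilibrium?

S4

Work backward from Brio's decision.
- S1: Brio compares 3, 6, 15, 9, 3 and picks X; Alto would get 11.
- S2: Brio compares 1, 11, 15, 14, 13 and picks X; Alto would get 4.
- S3: Brio compares 2, 9, 14, 13, 5 and picks X; Alto would get 9.
- S4: Brio compares 13, 2, 15, 10, 10 and picks X; Alto would get 14.
- S5: Brio compares 13, 11, 1, 8, 8 and picks V; Alto would get 10.
Among 11, 4, 9, 14, 10, the best is 14 at S4. Subgame-perfect outcome: (S4, X) with payoffs (14, 15).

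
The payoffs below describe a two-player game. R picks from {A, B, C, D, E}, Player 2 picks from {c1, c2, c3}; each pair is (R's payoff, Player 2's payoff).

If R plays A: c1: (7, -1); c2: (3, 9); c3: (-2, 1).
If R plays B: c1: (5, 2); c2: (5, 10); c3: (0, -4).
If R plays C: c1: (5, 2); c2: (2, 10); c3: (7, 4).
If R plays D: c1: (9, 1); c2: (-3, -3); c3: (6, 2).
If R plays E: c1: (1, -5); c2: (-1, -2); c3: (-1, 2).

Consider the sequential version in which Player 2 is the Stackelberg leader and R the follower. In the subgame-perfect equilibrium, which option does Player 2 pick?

R best-responds to each possible Player 2 move:
- c1 → R plays D (best of 7, 5, 5, 9, 1); Player 2 gets 1.
- c2 → R plays B (best of 3, 5, 2, -3, -1); Player 2 gets 10.
- c3 → R plays C (best of -2, 0, 7, 6, -1); Player 2 gets 4.
Maximizing over 1, 10, 4, Player 2 chooses c2. Subgame-perfect outcome: (B, c2) with payoffs (5, 10).

c2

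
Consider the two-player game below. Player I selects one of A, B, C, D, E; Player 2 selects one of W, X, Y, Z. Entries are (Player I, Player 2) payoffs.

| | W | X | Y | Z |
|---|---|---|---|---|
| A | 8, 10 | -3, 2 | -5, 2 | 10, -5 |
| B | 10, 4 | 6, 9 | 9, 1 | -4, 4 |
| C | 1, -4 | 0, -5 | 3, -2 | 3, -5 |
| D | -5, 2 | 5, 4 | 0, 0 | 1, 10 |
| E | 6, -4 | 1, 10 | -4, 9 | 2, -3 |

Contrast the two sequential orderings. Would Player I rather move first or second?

first

If Player I leads: Player 2's best replies are A→W, B→X, C→Y, D→Z, E→X; Player I's induced payoffs 8, 6, 3, 1, 1; outcome (A, W), payoffs (8, 10).
If Player 2 leads: Player I's best replies are W→B, X→B, Y→B, Z→A; Player 2's induced payoffs 4, 9, 1, -5; outcome (B, X), payoffs (6, 9).
Player I gets 8 moving first and 6 moving second, so Player I prefers to move first.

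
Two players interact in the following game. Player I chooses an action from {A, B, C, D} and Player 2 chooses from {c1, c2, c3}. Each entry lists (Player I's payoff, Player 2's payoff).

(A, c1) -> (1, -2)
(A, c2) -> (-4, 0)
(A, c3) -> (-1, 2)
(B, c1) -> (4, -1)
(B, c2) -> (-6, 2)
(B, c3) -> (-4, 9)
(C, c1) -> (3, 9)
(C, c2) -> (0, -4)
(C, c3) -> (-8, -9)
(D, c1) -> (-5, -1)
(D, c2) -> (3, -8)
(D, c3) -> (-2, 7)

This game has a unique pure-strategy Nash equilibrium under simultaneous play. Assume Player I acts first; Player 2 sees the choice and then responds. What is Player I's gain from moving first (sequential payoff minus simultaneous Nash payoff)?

Solve by backward induction (Player I leads).
- A → Player 2 plays c3 (best of -2, 0, 2); Player I gets -1.
- B → Player 2 plays c3 (best of -1, 2, 9); Player I gets -4.
- C → Player 2 plays c1 (best of 9, -4, -9); Player I gets 3.
- D → Player 2 plays c3 (best of -1, -8, 7); Player I gets -2.
Among -1, -4, 3, -2, the best is 3 at C. Subgame-perfect outcome: (C, c1) with payoffs (3, 9).
Now find the simultaneous Nash equilibrium.
Player I's best replies: c1→B; c2→D; c3→A.
Player 2's best replies: A→c3; B→c3; C→c1; D→c3.
The unique mutual best reply is (A, c3), giving (-1, 2).
Player I's commitment gain: 3 − -1 = 4.

4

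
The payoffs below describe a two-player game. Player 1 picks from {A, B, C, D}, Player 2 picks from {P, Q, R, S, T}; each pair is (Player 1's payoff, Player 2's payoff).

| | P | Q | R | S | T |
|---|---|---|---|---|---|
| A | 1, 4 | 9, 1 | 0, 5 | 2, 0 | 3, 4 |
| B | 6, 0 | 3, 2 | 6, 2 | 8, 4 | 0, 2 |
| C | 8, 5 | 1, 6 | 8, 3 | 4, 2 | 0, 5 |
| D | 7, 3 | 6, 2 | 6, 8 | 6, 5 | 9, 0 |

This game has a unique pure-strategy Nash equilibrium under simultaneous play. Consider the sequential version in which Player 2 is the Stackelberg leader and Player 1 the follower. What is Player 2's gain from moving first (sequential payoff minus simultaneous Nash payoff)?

1

Backward induction with Player 2 moving first.
- P → Player 1 plays C (best of 1, 6, 8, 7); Player 2 gets 5.
- Q → Player 1 plays A (best of 9, 3, 1, 6); Player 2 gets 1.
- R → Player 1 plays C (best of 0, 6, 8, 6); Player 2 gets 3.
- S → Player 1 plays B (best of 2, 8, 4, 6); Player 2 gets 4.
- T → Player 1 plays D (best of 3, 0, 0, 9); Player 2 gets 0.
Among 5, 1, 3, 4, 0, the best is 5 at P. Subgame-perfect outcome: (C, P) with payoffs (8, 5).
For the simultaneous game, intersect best replies.
Player 1's best replies: P→C; Q→A; R→C; S→B; T→D.
Player 2's best replies: A→R; B→S; C→Q; D→R.
The unique mutual best reply is (B, S), giving (8, 4).
Player 2's commitment gain: 5 − 4 = 1.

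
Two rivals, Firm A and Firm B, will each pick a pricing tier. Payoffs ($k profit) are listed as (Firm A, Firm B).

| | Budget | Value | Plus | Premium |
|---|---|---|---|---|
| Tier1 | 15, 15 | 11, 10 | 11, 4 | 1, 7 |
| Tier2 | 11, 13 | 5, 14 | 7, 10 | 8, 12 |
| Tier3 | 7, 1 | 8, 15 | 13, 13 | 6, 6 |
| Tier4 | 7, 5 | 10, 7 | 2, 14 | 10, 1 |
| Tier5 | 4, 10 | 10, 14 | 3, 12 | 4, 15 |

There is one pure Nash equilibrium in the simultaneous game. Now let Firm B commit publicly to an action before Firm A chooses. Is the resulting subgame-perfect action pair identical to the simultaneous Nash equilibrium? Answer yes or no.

Work backward from Firm A's decision.
- Budget: Firm A compares 15, 11, 7, 7, 4 and picks Tier1; Firm B would get 15.
- Value: Firm A compares 11, 5, 8, 10, 10 and picks Tier1; Firm B would get 10.
- Plus: Firm A compares 11, 7, 13, 2, 3 and picks Tier3; Firm B would get 13.
- Premium: Firm A compares 1, 8, 6, 10, 4 and picks Tier4; Firm B would get 1.
Maximizing over 15, 10, 13, 1, Firm B chooses Budget. Subgame-perfect outcome: (Tier1, Budget) with payoffs (15, 15).
Now find the simultaneous Nash equilibrium.
Firm A's best replies: Budget→Tier1; Value→Tier1; Plus→Tier3; Premium→Tier4.
Firm B's best replies: Tier1→Budget; Tier2→Value; Tier3→Value; Tier4→Plus; Tier5→Premium.
Only (Tier1, Budget) has each player best-responding; Nash payoffs (15, 15).
Sequential outcome (Tier1, Budget) coincides with the Nash profile (Tier1, Budget).

yes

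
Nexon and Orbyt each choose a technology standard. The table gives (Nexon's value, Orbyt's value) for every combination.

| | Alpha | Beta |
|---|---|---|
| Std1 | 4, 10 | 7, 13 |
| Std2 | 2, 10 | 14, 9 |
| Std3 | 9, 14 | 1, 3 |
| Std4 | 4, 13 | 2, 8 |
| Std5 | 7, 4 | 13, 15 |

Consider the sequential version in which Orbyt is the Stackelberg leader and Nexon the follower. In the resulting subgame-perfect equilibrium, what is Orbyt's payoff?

14

Backward induction with Orbyt moving first.
- Alpha: BR = Std3, leader payoff 14.
- Beta: BR = Std2, leader payoff 9.
Orbyt's induced payoffs are 14, 9, so Orbyt commits to Alpha. Subgame-perfect outcome: (Std3, Alpha) with payoffs (9, 14).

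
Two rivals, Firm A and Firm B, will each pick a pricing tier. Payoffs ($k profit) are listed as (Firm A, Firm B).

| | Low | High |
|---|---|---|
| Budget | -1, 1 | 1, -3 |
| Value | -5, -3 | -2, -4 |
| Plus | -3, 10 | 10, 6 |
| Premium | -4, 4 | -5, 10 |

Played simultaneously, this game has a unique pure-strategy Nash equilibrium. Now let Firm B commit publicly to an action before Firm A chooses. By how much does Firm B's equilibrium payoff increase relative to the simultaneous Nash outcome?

5

Solve by backward induction (Firm B leads).
- Low: BR = Budget, leader payoff 1.
- High: BR = Plus, leader payoff 6.
Maximizing over 1, 6, Firm B chooses High. Subgame-perfect outcome: (Plus, High) with payoffs (10, 6).
Now find the simultaneous Nash equilibrium.
Firm A's best replies: Low→Budget; High→Plus.
Firm B's best replies: Budget→Low; Value→Low; Plus→Low; Premium→High.
The unique mutual best reply is (Budget, Low), giving (-1, 1).
Firm B's commitment gain: 6 − 1 = 5.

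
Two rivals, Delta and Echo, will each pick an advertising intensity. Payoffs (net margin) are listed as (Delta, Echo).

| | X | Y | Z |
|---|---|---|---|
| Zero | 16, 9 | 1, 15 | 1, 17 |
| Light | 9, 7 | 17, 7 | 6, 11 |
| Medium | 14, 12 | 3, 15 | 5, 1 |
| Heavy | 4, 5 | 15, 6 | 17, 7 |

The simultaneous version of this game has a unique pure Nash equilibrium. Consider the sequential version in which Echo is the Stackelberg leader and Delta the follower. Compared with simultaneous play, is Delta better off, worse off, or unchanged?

Work backward from Delta's decision.
- X: BR = Zero, leader payoff 9.
- Y: BR = Light, leader payoff 7.
- Z: BR = Heavy, leader payoff 7.
Maximizing over 9, 7, 7, Echo chooses X. Subgame-perfect outcome: (Zero, X) with payoffs (16, 9).
For the simultaneous game, intersect best replies.
Delta's best replies: X→Zero; Y→Light; Z→Heavy.
Echo's best replies: Zero→Z; Light→Z; Medium→Y; Heavy→Z.
The unique mutual best reply is (Heavy, Z), giving (17, 7).
Delta earns 16 sequentially versus 17 at the Nash outcome: worse off.

worse off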